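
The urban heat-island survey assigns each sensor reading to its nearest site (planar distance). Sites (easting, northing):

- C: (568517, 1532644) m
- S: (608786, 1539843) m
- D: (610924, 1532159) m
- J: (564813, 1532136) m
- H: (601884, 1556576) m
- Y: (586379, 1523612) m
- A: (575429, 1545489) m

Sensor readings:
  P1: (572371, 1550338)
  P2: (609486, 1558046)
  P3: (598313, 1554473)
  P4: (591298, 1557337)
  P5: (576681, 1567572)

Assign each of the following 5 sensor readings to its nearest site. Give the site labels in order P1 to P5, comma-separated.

A, H, H, H, A

P1 → A (d²=32864165.00)
P2 → H (d²=59951304.00)
P3 → H (d²=17174650.00)
P4 → H (d²=112642517.00)
P5 → A (d²=489226393.00)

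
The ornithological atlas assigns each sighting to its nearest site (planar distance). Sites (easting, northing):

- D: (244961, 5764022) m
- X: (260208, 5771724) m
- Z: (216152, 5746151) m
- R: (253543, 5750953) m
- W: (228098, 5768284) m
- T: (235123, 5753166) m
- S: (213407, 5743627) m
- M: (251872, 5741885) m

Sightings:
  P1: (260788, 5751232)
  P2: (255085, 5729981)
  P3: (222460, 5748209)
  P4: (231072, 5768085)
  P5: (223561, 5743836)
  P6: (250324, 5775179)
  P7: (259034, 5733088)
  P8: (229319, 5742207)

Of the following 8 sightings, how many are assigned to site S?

P1 → R
P2 → M
P3 → Z
P4 → W
P5 → Z
P6 → X
P7 → M
P8 → T
0 of the 8 go to S.

0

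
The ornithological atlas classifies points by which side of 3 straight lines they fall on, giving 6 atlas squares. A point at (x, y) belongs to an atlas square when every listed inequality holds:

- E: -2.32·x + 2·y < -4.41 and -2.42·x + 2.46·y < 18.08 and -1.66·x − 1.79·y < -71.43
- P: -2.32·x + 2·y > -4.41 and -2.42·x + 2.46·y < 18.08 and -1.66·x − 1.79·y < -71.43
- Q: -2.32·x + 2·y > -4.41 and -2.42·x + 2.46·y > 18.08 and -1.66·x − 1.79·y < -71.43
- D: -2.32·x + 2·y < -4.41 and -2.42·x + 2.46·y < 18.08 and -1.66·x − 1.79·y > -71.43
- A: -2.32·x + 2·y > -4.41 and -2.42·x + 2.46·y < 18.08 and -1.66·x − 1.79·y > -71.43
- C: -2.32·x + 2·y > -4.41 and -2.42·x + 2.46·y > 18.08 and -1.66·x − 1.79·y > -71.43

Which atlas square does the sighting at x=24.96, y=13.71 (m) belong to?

D

-2.32·24.96 + 2·13.71 = -30.487, which is < -4.41
-2.42·24.96 + 2.46·13.71 = -26.677, which is < 18.08
-1.66·24.96 − 1.79·13.71 = -65.975, which is > -71.43
This sign pattern matches D.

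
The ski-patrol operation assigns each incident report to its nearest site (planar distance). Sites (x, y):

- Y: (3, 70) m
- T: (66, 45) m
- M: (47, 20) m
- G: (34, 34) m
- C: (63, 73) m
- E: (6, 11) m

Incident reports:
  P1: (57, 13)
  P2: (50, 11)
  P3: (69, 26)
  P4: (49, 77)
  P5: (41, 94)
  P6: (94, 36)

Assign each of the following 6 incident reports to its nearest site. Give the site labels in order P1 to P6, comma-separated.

P1 → M (d²=149.00)
P2 → M (d²=90.00)
P3 → T (d²=370.00)
P4 → C (d²=212.00)
P5 → C (d²=925.00)
P6 → T (d²=865.00)

M, M, T, C, C, T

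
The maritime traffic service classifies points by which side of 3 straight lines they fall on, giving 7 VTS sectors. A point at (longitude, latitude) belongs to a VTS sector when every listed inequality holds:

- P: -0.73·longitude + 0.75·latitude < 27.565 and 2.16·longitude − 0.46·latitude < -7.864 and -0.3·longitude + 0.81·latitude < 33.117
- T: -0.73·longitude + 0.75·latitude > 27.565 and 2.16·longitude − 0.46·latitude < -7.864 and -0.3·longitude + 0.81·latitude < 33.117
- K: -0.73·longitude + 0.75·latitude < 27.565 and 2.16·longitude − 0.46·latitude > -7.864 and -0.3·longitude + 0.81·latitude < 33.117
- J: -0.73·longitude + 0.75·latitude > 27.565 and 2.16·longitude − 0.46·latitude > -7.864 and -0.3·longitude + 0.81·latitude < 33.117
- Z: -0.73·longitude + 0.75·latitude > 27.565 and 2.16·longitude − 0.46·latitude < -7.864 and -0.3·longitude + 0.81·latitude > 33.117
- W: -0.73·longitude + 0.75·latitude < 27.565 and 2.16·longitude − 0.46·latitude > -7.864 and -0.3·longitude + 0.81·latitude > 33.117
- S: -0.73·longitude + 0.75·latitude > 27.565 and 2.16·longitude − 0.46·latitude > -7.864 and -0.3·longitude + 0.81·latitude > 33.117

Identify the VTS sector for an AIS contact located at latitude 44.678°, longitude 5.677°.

-0.73·5.677 + 0.75·44.678 = 29.364, which is > 27.565
2.16·5.677 − 0.46·44.678 = -8.290, which is < -7.864
-0.3·5.677 + 0.81·44.678 = 34.486, which is > 33.117
This sign pattern matches Z.

Z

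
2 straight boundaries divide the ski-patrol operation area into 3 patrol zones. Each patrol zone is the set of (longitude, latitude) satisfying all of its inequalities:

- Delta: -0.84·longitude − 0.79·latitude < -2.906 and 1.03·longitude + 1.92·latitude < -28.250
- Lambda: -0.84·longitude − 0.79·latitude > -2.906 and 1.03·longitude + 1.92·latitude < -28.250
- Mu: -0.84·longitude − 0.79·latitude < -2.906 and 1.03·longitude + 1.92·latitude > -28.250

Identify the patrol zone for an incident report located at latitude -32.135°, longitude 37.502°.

Mu

-0.84·37.502 − 0.79·-32.135 = -6.115, which is < -2.906
1.03·37.502 + 1.92·-32.135 = -23.072, which is > -28.250
This sign pattern matches Mu.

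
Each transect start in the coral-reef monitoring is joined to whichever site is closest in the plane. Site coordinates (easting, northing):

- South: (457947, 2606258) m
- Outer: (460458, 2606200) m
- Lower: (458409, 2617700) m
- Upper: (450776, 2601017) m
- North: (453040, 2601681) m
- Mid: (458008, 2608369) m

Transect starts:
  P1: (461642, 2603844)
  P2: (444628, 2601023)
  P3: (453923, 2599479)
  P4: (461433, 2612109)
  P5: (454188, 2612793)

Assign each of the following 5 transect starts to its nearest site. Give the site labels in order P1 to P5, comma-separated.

P1 → Outer (d²=6952592.00)
P2 → Upper (d²=37797940.00)
P3 → North (d²=5628493.00)
P4 → Mid (d²=25718225.00)
P5 → Mid (d²=34164176.00)

Outer, Upper, North, Mid, Mid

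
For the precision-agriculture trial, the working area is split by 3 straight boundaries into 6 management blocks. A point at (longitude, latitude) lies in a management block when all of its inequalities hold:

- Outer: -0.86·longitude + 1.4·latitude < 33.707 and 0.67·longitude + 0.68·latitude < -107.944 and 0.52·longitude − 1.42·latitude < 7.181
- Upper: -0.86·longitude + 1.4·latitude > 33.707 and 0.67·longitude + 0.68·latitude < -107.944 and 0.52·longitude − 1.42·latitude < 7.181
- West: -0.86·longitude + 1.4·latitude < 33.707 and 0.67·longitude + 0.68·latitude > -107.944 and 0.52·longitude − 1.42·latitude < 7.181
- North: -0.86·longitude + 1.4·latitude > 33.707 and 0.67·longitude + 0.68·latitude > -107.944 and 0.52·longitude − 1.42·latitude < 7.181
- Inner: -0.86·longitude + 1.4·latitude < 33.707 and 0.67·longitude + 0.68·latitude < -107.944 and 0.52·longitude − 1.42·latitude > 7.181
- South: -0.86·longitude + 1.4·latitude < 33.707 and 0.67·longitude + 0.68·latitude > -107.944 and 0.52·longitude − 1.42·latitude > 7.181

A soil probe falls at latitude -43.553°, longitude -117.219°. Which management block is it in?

Upper

-0.86·-117.219 + 1.4·-43.553 = 39.834, which is > 33.707
0.67·-117.219 + 0.68·-43.553 = -108.153, which is < -107.944
0.52·-117.219 − 1.42·-43.553 = 0.891, which is < 7.181
This sign pattern matches Upper.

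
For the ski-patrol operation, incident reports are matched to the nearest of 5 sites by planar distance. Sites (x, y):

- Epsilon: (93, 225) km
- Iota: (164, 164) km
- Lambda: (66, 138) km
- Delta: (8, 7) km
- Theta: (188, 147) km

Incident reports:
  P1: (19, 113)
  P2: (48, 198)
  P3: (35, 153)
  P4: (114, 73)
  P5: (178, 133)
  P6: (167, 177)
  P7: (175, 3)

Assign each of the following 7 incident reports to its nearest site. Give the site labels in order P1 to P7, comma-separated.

Lambda, Epsilon, Lambda, Lambda, Theta, Iota, Theta

P1 → Lambda (d²=2834.00)
P2 → Epsilon (d²=2754.00)
P3 → Lambda (d²=1186.00)
P4 → Lambda (d²=6529.00)
P5 → Theta (d²=296.00)
P6 → Iota (d²=178.00)
P7 → Theta (d²=20905.00)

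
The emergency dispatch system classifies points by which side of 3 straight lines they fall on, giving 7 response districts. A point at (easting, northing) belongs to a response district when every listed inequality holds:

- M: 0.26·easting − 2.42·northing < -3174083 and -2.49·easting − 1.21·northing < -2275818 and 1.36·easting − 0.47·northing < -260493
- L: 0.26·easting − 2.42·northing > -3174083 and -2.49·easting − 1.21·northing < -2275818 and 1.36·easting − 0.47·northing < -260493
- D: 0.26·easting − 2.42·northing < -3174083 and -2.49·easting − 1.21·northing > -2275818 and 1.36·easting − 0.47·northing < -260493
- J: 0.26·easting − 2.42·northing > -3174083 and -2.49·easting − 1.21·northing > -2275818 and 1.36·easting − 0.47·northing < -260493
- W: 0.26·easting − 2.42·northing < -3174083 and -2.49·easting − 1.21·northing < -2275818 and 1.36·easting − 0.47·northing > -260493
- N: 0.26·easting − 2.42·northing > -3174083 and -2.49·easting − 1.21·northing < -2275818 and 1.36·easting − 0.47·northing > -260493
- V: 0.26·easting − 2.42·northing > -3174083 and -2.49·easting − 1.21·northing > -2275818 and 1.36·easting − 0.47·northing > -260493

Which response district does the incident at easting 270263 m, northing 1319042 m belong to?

V

0.26·270263 − 2.42·1319042 = -3121813.260, which is > -3174083
-2.49·270263 − 1.21·1319042 = -2268995.690, which is > -2275818
1.36·270263 − 0.47·1319042 = -252392.060, which is > -260493
This sign pattern matches V.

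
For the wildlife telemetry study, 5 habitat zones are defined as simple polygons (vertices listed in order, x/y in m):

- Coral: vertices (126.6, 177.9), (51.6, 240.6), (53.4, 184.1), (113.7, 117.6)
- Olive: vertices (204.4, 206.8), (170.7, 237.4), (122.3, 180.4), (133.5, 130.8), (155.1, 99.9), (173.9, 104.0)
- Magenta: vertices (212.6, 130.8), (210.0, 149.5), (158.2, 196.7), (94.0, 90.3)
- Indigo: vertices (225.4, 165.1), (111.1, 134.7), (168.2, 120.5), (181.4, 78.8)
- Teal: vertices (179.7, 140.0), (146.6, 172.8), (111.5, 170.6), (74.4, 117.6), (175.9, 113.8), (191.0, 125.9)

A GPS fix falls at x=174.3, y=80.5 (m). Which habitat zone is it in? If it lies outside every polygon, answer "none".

none

Cast a ray rightward from (174.3, 80.5). For each polygon, the edges (by vertex number in listed order) whose endpoints lie on opposite sides of y = 80.5, where each meets that height, and whether that is right or left of the point:
Coral: no edge straddles that height → 0 crossings.
Olive: no edge straddles that height → 0 crossings.
Magenta: no edge straddles that height → 0 crossings.
Indigo: 3–4 at x≈180.86 (right), 4–1 at x≈182.27 (right) → 2 crossings.
Teal: no edge straddles that height → 0 crossings.
All counts are even, so the point lies outside every listed polygon.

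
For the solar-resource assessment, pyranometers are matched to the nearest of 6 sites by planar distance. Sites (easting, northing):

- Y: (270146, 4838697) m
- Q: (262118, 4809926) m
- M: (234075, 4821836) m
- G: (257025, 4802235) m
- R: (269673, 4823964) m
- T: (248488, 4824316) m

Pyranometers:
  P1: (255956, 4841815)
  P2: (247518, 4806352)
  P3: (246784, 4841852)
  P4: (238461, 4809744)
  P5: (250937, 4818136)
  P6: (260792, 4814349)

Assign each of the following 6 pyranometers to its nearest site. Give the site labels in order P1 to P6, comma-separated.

Y, G, T, M, T, Q

P1 → Y (d²=211078024.00)
P2 → G (d²=107332738.00)
P3 → T (d²=310414912.00)
P4 → M (d²=165453460.00)
P5 → T (d²=44190001.00)
P6 → Q (d²=21321205.00)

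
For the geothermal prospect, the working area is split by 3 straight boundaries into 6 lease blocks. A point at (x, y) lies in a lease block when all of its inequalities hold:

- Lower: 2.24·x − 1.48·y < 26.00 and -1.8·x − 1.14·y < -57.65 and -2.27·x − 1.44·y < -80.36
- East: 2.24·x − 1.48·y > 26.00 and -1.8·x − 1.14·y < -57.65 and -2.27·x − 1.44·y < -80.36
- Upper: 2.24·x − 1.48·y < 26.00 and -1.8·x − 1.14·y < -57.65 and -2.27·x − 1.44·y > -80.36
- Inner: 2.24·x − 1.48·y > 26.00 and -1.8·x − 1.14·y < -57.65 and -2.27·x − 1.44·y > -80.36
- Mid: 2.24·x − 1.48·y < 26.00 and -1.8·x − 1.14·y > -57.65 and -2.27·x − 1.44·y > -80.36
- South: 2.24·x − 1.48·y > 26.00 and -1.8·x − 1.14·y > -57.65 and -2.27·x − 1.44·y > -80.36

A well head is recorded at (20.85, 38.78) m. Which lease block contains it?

2.24·20.85 − 1.48·38.78 = -10.690, which is < 26.00
-1.8·20.85 − 1.14·38.78 = -81.739, which is < -57.65
-2.27·20.85 − 1.44·38.78 = -103.173, which is < -80.36
This sign pattern matches Lower.

Lower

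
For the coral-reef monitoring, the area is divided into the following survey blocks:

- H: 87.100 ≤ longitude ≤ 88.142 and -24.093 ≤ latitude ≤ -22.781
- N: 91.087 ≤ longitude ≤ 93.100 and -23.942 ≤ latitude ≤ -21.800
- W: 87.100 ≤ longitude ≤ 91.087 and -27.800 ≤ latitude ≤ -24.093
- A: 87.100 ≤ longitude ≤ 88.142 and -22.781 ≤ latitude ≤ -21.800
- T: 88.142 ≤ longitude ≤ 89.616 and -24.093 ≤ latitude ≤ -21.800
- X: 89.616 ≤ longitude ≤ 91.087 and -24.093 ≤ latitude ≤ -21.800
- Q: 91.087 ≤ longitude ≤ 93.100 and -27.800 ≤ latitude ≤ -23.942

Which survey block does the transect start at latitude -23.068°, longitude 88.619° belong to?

The point has longitude = 88.619 and latitude = -23.068.
Only T satisfies 88.142 ≤ longitude ≤ 89.616 and -24.093 ≤ latitude ≤ -21.800.

T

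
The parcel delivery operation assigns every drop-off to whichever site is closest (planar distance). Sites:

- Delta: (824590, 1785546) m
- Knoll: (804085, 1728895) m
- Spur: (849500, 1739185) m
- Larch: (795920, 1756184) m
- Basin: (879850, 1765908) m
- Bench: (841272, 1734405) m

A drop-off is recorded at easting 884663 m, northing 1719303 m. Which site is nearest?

Spur

Squared distances to each site:
Delta: 7996900378.000; Knoll: 6584820548.000; Spur: 1631730493.000; Larch: 9235528210.000; Basin: 2195190994.000; Bench: 2110849285.000.
Minimum at Spur.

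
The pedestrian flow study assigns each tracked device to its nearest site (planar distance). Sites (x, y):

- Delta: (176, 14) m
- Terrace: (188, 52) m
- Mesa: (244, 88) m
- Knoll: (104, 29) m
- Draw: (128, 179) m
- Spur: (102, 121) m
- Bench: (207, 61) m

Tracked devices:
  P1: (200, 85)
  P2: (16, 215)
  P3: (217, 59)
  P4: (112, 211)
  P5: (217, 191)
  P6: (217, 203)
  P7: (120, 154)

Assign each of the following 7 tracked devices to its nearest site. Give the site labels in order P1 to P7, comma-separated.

Bench, Draw, Bench, Draw, Draw, Draw, Draw

P1 → Bench (d²=625.00)
P2 → Draw (d²=13840.00)
P3 → Bench (d²=104.00)
P4 → Draw (d²=1280.00)
P5 → Draw (d²=8065.00)
P6 → Draw (d²=8497.00)
P7 → Draw (d²=689.00)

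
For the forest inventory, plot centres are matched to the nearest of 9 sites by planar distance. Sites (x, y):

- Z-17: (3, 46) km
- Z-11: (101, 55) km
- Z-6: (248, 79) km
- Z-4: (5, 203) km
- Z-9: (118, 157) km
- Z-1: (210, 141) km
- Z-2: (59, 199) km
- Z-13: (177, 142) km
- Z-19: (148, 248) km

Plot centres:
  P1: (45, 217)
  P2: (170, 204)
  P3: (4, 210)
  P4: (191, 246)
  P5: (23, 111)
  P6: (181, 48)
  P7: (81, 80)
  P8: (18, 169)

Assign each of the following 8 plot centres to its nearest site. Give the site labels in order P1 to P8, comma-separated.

P1 → Z-2 (d²=520.00)
P2 → Z-19 (d²=2420.00)
P3 → Z-4 (d²=50.00)
P4 → Z-19 (d²=1853.00)
P5 → Z-17 (d²=4625.00)
P6 → Z-6 (d²=5450.00)
P7 → Z-11 (d²=1025.00)
P8 → Z-4 (d²=1325.00)

Z-2, Z-19, Z-4, Z-19, Z-17, Z-6, Z-11, Z-4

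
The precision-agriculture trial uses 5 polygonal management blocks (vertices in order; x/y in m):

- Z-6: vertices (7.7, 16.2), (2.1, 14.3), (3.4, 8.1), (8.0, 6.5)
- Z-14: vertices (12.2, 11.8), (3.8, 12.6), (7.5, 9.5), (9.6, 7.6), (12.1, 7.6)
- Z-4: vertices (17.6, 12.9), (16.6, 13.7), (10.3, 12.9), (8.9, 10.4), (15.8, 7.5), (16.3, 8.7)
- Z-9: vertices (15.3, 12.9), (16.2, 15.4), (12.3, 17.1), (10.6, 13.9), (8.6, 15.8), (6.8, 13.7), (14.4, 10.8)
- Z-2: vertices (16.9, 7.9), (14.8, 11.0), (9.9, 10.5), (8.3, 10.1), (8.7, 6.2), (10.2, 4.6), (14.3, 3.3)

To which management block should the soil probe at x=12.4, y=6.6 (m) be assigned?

Z-2

Cast a ray rightward from (12.4, 6.6). For each polygon, the edges (by vertex number in listed order) whose endpoints lie on opposite sides of y = 6.6, where each meets that height, and whether that is right or left of the point:
Z-6: 3–4 at x≈7.71 (left), 4–1 at x≈8.00 (left) → 0 crossings.
Z-14: no edge straddles that height → 0 crossings.
Z-4: no edge straddles that height → 0 crossings.
Z-9: no edge straddles that height → 0 crossings.
Z-2: 4–5 at x≈8.66 (left), 7–1 at x≈16.17 (right) → 1 crossing.
Only Z-2 has an odd count, so the point is inside Z-2.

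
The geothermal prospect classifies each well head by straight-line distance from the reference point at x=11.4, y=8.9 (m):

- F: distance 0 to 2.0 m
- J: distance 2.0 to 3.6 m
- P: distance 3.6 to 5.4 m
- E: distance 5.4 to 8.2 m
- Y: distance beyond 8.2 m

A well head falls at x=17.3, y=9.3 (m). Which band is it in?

E

Distance = √((17.3−11.4)² + (9.3−8.9)²) = √(34.810 + 0.160) = 5.914 m.
5.4 ≤ 5.914 < 8.2 → E.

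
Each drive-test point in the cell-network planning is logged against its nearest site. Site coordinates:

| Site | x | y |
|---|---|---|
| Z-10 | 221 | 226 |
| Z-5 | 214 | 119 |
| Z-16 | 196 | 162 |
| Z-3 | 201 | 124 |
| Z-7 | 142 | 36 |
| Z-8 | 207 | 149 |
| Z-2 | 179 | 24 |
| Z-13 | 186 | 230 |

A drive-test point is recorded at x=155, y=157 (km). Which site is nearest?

Squared distances to each site:
Z-10: 9117.000; Z-5: 4925.000; Z-16: 1706.000; Z-3: 3205.000; Z-7: 14810.000; Z-8: 2768.000; Z-2: 18265.000; Z-13: 6290.000.
Minimum at Z-16.

Z-16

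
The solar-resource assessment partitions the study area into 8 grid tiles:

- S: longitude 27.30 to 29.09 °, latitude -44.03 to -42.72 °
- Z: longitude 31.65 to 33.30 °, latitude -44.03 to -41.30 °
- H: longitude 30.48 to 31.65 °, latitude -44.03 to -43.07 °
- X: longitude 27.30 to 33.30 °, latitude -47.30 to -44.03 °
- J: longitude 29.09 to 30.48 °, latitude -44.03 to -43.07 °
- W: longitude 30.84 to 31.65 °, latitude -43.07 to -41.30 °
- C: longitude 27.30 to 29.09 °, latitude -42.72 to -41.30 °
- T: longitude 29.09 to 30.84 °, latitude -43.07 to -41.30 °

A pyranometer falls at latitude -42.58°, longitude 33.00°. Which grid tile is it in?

Z

The point has longitude = 33.00 and latitude = -42.58.
Only Z satisfies 31.65 ≤ longitude ≤ 33.30 and -44.03 ≤ latitude ≤ -41.30.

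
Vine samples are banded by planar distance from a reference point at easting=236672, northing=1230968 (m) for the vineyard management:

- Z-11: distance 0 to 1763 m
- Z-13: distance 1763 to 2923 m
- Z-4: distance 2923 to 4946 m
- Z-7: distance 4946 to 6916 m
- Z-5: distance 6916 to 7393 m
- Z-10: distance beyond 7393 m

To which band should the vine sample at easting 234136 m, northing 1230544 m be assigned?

Z-13

Distance = √((234136−236672)² + (1230544−1230968)²) = √(6431296.000 + 179776.000) = 2571.200 m.
1763 ≤ 2571.200 < 2923 → Z-13.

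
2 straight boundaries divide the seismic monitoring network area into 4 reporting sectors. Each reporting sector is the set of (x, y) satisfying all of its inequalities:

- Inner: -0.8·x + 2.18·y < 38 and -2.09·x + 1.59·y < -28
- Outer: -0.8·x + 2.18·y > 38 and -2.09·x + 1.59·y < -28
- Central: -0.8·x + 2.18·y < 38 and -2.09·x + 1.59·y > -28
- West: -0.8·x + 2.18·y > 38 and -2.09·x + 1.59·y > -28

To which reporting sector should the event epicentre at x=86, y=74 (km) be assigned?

-0.8·86 + 2.18·74 = 92.520, which is > 38
-2.09·86 + 1.59·74 = -62.080, which is < -28
This sign pattern matches Outer.

Outer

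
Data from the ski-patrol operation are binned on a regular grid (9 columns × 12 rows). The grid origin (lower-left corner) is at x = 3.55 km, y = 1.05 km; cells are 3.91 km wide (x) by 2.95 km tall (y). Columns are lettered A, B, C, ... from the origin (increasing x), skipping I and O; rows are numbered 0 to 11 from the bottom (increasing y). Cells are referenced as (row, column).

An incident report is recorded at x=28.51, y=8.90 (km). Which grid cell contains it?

(2, G)

Column index: ⌊(28.51 − 3.55) / 3.91⌋ = ⌊6.384⌋ = 6 → column G
Row offset from origin: ⌊(8.90 − 1.05) / 2.95⌋ = ⌊2.661⌋ = 2 → row 2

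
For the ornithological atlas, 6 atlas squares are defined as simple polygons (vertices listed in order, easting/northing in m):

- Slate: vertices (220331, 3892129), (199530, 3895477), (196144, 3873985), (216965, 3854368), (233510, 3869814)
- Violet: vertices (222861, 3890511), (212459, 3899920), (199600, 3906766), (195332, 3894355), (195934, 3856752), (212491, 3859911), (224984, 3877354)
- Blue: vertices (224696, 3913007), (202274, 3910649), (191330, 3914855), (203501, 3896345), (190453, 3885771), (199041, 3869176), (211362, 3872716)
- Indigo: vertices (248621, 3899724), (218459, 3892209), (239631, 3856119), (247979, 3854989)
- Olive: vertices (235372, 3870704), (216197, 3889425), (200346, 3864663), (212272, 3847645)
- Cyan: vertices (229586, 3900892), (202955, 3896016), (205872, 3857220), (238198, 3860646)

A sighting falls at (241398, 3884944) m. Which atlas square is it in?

Cast a ray rightward from (241398, 3884944). For each polygon, the edges (by vertex number in listed order) whose endpoints lie on opposite sides of northing = 3884944, where each meets that height, and whether that is right or left of the point:
Slate: 2–3 at easting≈197870.6 (left), 5–1 at easting≈224574.4 (left) → 0 crossings.
Violet: 4–5 at easting≈195482.7 (left), 7–1 at easting≈223759.3 (left) → 0 crossings.
Blue: 5–6 at easting≈190881.0 (left), 7–1 at easting≈215408.8 (left) → 0 crossings.
Indigo: 2–3 at easting≈222721.0 (left), 4–1 at easting≈248408.9 (right) → 1 crossing.
Olive: 1–2 at easting≈220786.7 (left), 2–3 at easting≈213328.6 (left) → 0 crossings.
Cyan: 2–3 at easting≈203787.5 (left), 4–1 at easting≈232998.6 (left) → 0 crossings.
Only Indigo has an odd count, so the point is inside Indigo.

Indigo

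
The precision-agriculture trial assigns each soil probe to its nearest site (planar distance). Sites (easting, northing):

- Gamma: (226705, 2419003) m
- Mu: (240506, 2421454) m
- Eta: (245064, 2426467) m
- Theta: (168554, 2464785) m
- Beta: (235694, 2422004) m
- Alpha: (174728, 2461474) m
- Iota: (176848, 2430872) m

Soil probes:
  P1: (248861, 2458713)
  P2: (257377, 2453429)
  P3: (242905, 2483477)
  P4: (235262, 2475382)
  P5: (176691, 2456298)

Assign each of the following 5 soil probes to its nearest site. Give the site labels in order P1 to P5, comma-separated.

Eta, Eta, Eta, Eta, Alpha

P1 → Eta (d²=1054221725.00)
P2 → Eta (d²=878559413.00)
P3 → Eta (d²=3254801381.00)
P4 → Eta (d²=2488756429.00)
P5 → Alpha (d²=30644345.00)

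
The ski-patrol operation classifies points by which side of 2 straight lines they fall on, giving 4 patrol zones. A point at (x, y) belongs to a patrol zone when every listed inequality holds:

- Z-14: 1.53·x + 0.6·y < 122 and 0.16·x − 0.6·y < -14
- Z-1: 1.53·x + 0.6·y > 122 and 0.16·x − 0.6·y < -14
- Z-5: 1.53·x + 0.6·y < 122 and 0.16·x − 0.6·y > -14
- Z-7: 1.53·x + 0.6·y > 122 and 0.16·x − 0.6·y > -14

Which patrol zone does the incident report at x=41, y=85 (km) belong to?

Z-14

1.53·41 + 0.6·85 = 113.730, which is < 122
0.16·41 − 0.6·85 = -44.440, which is < -14
This sign pattern matches Z-14.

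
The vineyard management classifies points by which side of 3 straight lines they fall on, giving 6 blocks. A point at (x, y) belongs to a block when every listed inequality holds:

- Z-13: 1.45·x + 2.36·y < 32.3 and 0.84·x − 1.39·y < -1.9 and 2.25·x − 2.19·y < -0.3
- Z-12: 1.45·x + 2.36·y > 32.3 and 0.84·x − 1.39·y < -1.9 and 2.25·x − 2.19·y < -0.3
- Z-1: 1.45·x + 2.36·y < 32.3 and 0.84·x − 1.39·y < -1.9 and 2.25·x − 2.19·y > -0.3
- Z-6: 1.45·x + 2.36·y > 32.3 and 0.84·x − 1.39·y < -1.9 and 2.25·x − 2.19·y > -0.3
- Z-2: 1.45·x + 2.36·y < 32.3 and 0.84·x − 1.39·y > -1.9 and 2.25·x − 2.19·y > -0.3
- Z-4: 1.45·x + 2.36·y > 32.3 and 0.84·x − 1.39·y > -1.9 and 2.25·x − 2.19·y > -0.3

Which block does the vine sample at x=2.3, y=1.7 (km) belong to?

Z-2

1.45·2.3 + 2.36·1.7 = 7.347, which is < 32.3
0.84·2.3 − 1.39·1.7 = -0.431, which is > -1.9
2.25·2.3 − 2.19·1.7 = 1.452, which is > -0.3
This sign pattern matches Z-2.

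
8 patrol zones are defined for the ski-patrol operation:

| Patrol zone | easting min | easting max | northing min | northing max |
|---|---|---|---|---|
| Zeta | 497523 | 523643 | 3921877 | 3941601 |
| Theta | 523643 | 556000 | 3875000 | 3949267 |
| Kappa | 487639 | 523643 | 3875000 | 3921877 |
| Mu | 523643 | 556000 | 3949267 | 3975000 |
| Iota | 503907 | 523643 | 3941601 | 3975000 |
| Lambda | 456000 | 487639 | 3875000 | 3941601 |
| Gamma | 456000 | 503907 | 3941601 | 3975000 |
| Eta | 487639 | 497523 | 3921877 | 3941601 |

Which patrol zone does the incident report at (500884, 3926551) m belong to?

Zeta

The point has easting = 500884 and northing = 3926551.
Only Zeta satisfies 497523 ≤ easting ≤ 523643 and 3921877 ≤ northing ≤ 3941601.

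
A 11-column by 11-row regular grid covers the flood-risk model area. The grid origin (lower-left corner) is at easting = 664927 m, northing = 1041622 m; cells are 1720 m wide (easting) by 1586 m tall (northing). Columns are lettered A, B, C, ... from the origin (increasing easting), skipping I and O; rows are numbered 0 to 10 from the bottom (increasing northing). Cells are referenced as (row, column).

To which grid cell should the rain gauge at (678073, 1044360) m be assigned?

Column index: ⌊(678073 − 664927) / 1720⌋ = ⌊7.643⌋ = 7 → column H
Row offset from origin: ⌊(1044360 − 1041622) / 1586⌋ = ⌊1.726⌋ = 1 → row 1

(1, H)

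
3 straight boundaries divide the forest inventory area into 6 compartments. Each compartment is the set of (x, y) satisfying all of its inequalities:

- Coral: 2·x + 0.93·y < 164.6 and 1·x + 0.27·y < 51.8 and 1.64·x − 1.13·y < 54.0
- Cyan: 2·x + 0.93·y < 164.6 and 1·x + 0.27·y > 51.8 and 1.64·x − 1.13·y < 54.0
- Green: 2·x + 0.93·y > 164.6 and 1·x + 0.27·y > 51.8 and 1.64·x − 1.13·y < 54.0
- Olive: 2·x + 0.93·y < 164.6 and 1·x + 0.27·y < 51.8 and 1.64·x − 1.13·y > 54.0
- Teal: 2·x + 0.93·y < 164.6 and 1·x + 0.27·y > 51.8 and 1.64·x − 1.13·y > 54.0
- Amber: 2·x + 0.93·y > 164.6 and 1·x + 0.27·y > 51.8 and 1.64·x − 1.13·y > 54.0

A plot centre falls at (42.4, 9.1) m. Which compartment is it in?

Olive

2·42.4 + 0.93·9.1 = 93.263, which is < 164.6
1·42.4 + 0.27·9.1 = 44.857, which is < 51.8
1.64·42.4 − 1.13·9.1 = 59.253, which is > 54.0
This sign pattern matches Olive.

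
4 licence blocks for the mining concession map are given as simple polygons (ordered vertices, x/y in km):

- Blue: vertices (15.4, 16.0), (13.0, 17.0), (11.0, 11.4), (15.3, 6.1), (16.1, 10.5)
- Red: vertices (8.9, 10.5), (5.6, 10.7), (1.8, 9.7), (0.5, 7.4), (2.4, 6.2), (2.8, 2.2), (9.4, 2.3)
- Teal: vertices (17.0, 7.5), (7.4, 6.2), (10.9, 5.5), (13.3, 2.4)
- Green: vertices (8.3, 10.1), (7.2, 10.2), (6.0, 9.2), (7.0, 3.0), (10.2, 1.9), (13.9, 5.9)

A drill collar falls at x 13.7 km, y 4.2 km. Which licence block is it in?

Teal

Cast a ray rightward from (13.7, 4.2). For each polygon, the edges (by vertex number in listed order) whose endpoints lie on opposite sides of y = 4.2, where each meets that height, and whether that is right or left of the point:
Blue: no edge straddles that height → 0 crossings.
Red: 5–6 at x≈2.60 (left), 7–1 at x≈9.28 (left) → 0 crossings.
Teal: 3–4 at x≈11.91 (left), 4–1 at x≈14.61 (right) → 1 crossing.
Green: 3–4 at x≈6.81 (left), 5–6 at x≈12.33 (left) → 0 crossings.
Only Teal has an odd count, so the point is inside Teal.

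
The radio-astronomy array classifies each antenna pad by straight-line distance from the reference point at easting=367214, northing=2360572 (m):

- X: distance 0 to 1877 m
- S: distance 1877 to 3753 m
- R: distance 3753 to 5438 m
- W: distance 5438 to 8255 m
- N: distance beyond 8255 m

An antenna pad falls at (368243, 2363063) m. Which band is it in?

S

Distance = √((368243−367214)² + (2363063−2360572)²) = √(1058841.000 + 6205081.000) = 2695.166 m.
1877 ≤ 2695.166 < 3753 → S.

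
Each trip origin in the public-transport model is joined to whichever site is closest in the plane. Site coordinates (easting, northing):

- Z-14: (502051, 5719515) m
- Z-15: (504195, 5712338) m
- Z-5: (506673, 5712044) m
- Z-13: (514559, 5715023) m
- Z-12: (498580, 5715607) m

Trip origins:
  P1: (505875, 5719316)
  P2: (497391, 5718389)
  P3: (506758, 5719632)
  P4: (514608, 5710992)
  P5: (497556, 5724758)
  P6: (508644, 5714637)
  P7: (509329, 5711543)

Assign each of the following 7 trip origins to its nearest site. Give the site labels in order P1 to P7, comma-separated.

P1 → Z-14 (d²=14662577.00)
P2 → Z-12 (d²=9153245.00)
P3 → Z-14 (d²=22169538.00)
P4 → Z-13 (d²=16251362.00)
P5 → Z-14 (d²=47694074.00)
P6 → Z-5 (d²=10608490.00)
P7 → Z-5 (d²=7305337.00)

Z-14, Z-12, Z-14, Z-13, Z-14, Z-5, Z-5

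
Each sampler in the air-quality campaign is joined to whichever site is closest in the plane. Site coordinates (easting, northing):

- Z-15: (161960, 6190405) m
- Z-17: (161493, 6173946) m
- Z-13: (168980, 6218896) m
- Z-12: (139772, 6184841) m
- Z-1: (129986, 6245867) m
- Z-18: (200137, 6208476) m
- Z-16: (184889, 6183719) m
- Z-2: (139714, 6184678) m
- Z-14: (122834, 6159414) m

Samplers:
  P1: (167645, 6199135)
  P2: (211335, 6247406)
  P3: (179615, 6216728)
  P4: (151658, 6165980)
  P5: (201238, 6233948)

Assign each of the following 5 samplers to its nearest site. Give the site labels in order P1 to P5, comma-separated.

P1 → Z-15 (d²=108532125.00)
P2 → Z-18 (d²=1640940104.00)
P3 → Z-13 (d²=117803449.00)
P4 → Z-17 (d²=160184381.00)
P5 → Z-18 (d²=650034985.00)

Z-15, Z-18, Z-13, Z-17, Z-18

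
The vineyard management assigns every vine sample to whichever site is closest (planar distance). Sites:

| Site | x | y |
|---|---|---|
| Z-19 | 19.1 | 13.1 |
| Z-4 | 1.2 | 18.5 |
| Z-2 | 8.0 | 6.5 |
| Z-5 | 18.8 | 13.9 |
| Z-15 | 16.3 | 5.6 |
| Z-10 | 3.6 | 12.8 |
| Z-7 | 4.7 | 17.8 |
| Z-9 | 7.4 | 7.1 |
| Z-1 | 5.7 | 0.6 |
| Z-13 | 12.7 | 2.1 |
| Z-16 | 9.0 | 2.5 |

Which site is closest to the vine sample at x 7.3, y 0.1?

Squared distances to each site:
Z-19: 308.240; Z-4: 375.770; Z-2: 41.450; Z-5: 322.690; Z-15: 111.250; Z-10: 174.980; Z-7: 320.050; Z-9: 49.010; Z-1: 2.810; Z-13: 33.160; Z-16: 8.650.
Minimum at Z-1.

Z-1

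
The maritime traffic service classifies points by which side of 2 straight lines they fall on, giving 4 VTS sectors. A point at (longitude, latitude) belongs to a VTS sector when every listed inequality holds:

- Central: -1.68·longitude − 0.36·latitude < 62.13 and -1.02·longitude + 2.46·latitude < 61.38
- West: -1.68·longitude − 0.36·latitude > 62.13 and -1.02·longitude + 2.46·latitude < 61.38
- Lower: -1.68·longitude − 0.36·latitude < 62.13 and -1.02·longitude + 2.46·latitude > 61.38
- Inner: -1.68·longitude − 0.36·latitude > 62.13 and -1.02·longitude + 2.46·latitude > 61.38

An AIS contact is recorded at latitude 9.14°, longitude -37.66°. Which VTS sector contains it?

-1.68·-37.66 − 0.36·9.14 = 59.978, which is < 62.13
-1.02·-37.66 + 2.46·9.14 = 60.898, which is < 61.38
This sign pattern matches Central.

Central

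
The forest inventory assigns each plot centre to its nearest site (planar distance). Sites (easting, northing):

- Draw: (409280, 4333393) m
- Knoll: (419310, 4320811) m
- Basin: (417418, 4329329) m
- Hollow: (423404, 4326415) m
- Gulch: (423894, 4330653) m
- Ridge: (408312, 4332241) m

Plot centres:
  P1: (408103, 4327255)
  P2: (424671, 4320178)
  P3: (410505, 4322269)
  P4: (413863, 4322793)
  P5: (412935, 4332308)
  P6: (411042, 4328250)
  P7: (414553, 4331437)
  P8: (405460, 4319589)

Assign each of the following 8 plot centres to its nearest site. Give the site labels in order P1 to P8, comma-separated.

P1 → Ridge (d²=24903877.00)
P2 → Knoll (d²=29141010.00)
P3 → Knoll (d²=79653789.00)
P4 → Knoll (d²=33598133.00)
P5 → Draw (d²=14536250.00)
P6 → Ridge (d²=23380981.00)
P7 → Basin (d²=12651889.00)
P8 → Ridge (d²=168207008.00)

Ridge, Knoll, Knoll, Knoll, Draw, Ridge, Basin, Ridge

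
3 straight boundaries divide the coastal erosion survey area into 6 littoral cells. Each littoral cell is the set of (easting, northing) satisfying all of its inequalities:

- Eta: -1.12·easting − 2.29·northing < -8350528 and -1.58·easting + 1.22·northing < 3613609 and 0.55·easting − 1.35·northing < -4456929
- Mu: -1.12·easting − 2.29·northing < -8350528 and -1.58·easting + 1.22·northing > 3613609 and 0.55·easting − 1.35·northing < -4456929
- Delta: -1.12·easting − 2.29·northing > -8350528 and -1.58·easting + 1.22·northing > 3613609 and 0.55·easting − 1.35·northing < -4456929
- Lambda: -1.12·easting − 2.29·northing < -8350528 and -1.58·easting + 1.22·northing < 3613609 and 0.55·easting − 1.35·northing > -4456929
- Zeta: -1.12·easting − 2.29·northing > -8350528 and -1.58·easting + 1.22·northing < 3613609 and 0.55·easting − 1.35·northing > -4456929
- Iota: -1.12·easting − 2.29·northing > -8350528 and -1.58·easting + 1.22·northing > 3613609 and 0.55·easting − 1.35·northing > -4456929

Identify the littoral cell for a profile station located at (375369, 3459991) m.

-1.12·375369 − 2.29·3459991 = -8343792.670, which is > -8350528
-1.58·375369 + 1.22·3459991 = 3628106.000, which is > 3613609
0.55·375369 − 1.35·3459991 = -4464534.900, which is < -4456929
This sign pattern matches Delta.

Delta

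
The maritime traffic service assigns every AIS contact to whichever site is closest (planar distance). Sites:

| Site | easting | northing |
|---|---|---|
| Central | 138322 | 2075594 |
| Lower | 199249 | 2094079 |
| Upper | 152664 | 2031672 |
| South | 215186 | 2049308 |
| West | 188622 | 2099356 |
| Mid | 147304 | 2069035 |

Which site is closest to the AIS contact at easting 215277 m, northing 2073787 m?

South

Squared distances to each site:
Central: 5925337274.000; Lower: 668662048.000; Upper: 5694060994.000; South: 599229722.000; West: 1364262786.000; Mid: 4642910233.000.
Minimum at South.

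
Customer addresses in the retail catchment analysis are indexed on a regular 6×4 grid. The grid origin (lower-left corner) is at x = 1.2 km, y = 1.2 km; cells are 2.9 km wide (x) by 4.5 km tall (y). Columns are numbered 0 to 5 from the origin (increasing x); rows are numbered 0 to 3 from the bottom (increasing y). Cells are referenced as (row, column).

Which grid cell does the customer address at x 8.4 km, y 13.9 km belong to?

Column index: ⌊(8.4 − 1.2) / 2.9⌋ = ⌊2.483⌋ = 2
Row offset from origin: ⌊(13.9 − 1.2) / 4.5⌋ = ⌊2.822⌋ = 2 → row 2

(2, 2)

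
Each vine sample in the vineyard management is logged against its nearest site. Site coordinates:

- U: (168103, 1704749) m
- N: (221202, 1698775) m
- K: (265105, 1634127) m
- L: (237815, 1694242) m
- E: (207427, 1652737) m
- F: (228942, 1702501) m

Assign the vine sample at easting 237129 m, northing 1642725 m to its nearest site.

K

Squared distances to each site:
U: 8611565252.000; N: 3395271829.000; K: 856582180.000; L: 2654471885.000; E: 982448948.000; F: 3640197145.000.
Minimum at K.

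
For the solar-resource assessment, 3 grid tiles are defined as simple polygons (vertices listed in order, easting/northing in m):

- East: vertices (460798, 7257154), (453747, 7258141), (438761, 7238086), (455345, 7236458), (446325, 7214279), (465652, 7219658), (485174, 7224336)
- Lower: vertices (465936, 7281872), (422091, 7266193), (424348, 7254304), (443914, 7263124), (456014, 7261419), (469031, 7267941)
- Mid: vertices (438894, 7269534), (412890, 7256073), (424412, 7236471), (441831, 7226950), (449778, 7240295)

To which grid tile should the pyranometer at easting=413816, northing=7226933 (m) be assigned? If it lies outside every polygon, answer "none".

Cast a ray rightward from (413816, 7226933). For each polygon, the edges (by vertex number in listed order) whose endpoints lie on opposite sides of northing = 7226933, where each meets that height, and whether that is right or left of the point:
East: 4–5 at easting≈451471.3 (right), 7–1 at easting≈483245.0 (right) → 2 crossings.
Lower: no edge straddles that height → 0 crossings.
Mid: no edge straddles that height → 0 crossings.
All counts are even, so the point lies outside every listed polygon.

none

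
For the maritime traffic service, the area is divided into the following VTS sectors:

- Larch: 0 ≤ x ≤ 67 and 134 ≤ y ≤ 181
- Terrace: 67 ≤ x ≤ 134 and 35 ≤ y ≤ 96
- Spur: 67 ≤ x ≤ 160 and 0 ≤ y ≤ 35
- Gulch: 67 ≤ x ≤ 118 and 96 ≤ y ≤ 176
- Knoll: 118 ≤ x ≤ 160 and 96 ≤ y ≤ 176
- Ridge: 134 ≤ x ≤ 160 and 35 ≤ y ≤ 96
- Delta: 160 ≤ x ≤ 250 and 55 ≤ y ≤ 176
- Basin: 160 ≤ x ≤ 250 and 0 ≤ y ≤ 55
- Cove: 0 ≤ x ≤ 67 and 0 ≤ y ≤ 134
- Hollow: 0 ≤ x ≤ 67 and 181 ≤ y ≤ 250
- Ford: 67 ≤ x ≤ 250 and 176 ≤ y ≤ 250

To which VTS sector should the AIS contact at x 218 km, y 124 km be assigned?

Delta

The point has x = 218 and y = 124.
Only Delta satisfies 160 ≤ x ≤ 250 and 55 ≤ y ≤ 176.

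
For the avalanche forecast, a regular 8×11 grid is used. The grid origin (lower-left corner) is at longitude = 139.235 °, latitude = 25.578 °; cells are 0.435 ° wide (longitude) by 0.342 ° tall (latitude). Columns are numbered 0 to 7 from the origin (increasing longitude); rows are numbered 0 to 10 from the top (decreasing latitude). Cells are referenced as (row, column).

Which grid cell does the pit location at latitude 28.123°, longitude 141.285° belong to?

(3, 4)

Column index: ⌊(141.285 − 139.235) / 0.435⌋ = ⌊4.713⌋ = 4
Row offset from origin: ⌊(28.123 − 25.578) / 0.342⌋ = ⌊7.442⌋ = 7 → row 3 (counted from top)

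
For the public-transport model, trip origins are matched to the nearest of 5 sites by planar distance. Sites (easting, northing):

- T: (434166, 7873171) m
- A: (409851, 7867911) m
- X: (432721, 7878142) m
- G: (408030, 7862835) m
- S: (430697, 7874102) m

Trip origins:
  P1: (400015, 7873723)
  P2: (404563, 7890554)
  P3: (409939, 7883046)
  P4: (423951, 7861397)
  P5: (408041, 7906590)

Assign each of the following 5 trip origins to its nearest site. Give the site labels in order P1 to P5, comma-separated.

P1 → A (d²=130526240.00)
P2 → A (d²=540668393.00)
P3 → A (d²=229075969.00)
P4 → S (d²=206925541.00)
P5 → X (d²=1418391104.00)

A, A, A, S, X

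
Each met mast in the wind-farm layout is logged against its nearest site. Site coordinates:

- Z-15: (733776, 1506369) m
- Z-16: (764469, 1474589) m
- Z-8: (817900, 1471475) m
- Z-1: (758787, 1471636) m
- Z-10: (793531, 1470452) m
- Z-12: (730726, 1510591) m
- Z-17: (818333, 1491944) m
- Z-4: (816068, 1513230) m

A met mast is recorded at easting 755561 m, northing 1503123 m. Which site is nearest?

Z-15

Squared distances to each site:
Z-15: 485122741.000; Z-16: 893541620.000; Z-8: 4887746825.000; Z-1: 1001838245.000; Z-10: 2509115141.000; Z-12: 672548249.000; Z-17: 4065294025.000; Z-4: 3763248498.000.
Minimum at Z-15.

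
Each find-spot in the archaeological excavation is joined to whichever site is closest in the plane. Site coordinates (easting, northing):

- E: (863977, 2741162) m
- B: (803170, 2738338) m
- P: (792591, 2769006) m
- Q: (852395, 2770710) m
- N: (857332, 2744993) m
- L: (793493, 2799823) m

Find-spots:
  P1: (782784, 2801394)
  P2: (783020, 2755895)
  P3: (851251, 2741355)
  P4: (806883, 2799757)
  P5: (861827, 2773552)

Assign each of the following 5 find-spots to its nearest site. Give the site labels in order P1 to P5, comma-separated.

P1 → L (d²=117150722.00)
P2 → P (d²=263502362.00)
P3 → N (d²=50213605.00)
P4 → L (d²=179296456.00)
P5 → Q (d²=97039588.00)

L, P, N, L, Q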